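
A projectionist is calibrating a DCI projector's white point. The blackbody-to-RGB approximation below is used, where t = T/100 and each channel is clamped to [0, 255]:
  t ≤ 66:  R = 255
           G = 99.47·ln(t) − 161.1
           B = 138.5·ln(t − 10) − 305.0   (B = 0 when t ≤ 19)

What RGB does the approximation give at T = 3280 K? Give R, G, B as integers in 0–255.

R=255, G=186, B=128

t = 3280/100 = 32.8; the t ≤ 66 branch applies.
R = 255 by definition for t ≤ 66.
G = 99.47·ln 32.8 − 161.1 = 99.47·3.4904 − 161.1 = 186.093.
B = 138.5·ln(32.8 − 10) − 305.0 = 138.5·ln 22.8 − 305.0 = 138.5·3.1268 − 305.0 = 128.056.
Rounded: (255, 186, 128).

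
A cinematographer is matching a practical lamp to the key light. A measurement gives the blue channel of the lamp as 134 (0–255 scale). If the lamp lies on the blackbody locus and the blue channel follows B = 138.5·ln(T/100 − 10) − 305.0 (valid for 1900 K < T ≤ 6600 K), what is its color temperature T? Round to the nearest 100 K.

ln(t − 10) = (134 + 305.0) / 138.5 = 3.1697.
t − 10 = e^3.1697 = 23.800, so t = 33.800.
T = 100·t = 3380 K → 3400 K to the nearest 100 K.

3400 K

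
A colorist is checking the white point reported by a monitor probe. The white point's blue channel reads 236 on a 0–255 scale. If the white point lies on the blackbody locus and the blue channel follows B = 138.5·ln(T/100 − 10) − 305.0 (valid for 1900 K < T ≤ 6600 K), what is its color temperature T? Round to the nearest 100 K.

6000 K

ln(t − 10) = (236 + 305.0) / 138.5 = 3.9061.
t − 10 = e^3.9061 = 49.707, so t = 59.707.
T = 100·t = 5971 K → 6000 K to the nearest 100 K.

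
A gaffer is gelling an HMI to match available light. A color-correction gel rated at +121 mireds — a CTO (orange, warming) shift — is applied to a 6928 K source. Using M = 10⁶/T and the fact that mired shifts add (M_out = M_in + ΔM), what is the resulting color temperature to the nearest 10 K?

3770 K

M_in = 10⁶/6928 = 144.34 mireds.
M_out = 144.34 + (+121) = 265.34 mireds.
T_out = 10⁶/265.34 = 3768.7 K → 3770 K.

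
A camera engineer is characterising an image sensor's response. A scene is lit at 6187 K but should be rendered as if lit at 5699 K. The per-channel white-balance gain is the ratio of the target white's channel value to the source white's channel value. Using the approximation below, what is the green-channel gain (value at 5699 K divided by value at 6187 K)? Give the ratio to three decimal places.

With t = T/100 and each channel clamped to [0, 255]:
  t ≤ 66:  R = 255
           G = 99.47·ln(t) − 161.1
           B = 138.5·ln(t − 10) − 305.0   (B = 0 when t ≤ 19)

0.967

At 6187 K (t = 61.87):
  G = 99.47·ln 61.87 − 161.1 = 99.47·4.1250 − 161.1 = 249.217.
At 5699 K (t = 56.99):
  G = 99.47·ln 56.99 − 161.1 = 99.47·4.0429 − 161.1 = 241.045.
Gain = 241.045 / 249.217 = 0.9672 → 0.967.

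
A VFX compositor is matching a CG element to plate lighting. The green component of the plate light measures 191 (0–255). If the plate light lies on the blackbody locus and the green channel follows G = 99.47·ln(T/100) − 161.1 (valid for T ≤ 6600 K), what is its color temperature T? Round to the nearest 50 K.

3450 K

ln t = (191 + 161.1) / 99.47 = 3.5398.
t = e^3.5398 = 34.459.
T = 100·t = 3446 K → 3450 K to the nearest 50 K.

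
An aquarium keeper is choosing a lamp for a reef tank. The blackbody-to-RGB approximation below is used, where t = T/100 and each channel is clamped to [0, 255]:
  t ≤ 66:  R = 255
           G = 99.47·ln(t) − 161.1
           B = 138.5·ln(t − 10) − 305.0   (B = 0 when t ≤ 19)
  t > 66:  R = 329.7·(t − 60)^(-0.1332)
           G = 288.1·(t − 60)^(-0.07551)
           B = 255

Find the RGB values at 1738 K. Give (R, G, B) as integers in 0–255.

(255, 123, 0)

t = 1738/100 = 17.38; the t ≤ 66 branch applies.
R = 255 by definition for t ≤ 66.
G = 99.47·ln 17.38 − 161.1 = 99.47·2.8553 − 161.1 = 122.919.
t = 17.38 ≤ 19, so B = 0.
Rounded: (255, 123, 0).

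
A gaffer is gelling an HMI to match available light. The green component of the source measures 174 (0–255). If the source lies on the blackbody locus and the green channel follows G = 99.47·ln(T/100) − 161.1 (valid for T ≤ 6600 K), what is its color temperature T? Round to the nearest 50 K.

2900 K

ln t = (174 + 161.1) / 99.47 = 3.3689.
t = e^3.3689 = 29.045.
T = 100·t = 2905 K → 2900 K to the nearest 50 K.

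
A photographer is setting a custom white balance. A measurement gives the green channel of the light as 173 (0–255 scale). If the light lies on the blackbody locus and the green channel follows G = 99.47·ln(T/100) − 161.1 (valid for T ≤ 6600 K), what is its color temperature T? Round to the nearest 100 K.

2900 K

ln t = (173 + 161.1) / 99.47 = 3.3588.
t = e^3.3588 = 28.755.
T = 100·t = 2875 K → 2900 K to the nearest 100 K.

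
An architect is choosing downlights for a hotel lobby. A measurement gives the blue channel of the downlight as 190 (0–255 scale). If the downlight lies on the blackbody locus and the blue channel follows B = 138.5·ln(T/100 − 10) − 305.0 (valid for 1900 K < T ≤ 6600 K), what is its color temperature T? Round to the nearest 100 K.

4600 K

ln(t − 10) = (190 + 305.0) / 138.5 = 3.5740.
t − 10 = e^3.5740 = 35.659, so t = 45.659.
T = 100·t = 4566 K → 4600 K to the nearest 100 K.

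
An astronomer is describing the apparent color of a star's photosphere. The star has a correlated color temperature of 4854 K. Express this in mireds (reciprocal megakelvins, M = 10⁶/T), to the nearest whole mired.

206 mireds

M = 10⁶ / 4854 = 206.016 → 206 mireds.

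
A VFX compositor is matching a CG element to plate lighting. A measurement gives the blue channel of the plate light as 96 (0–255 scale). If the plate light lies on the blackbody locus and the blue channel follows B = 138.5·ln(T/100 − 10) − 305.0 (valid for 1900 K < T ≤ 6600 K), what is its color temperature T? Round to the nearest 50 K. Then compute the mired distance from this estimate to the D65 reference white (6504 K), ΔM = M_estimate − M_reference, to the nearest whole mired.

+203 mireds

ln(t − 10) = (96 + 305.0) / 138.5 = 2.8953.
t − 10 = e^2.8953 = 18.089, so t = 28.089.
T = 100·t = 2809 K → 2800 K to the nearest 50 K.
M_estimate = 10⁶/2800 = 357.14; M_reference = 10⁶/6504 = 153.75.
ΔM = 357.14 − 153.75 = 203.39 → +203 mireds.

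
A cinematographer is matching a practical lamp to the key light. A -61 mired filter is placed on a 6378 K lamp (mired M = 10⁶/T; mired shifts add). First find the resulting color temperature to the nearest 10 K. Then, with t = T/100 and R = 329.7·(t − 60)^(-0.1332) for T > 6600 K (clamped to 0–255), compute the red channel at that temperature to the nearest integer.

M_in = 10⁶/6378 = 156.79; M_out = 156.79 + (-61) = 95.79.
T_out = 10⁶/95.79 = 10439.6 K → 10440 K; t = 104.4.
R = 329.7·(104.4 − 60)^(-0.1332) = 329.7·44.4^(-0.1332) = 329.7·0.60335 = 198.924.
Rounded: 199.

199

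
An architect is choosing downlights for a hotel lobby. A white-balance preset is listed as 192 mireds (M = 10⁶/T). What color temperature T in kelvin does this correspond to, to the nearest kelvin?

5208 K

T = 10⁶ / 192 = 5208.33 K → 5208 K.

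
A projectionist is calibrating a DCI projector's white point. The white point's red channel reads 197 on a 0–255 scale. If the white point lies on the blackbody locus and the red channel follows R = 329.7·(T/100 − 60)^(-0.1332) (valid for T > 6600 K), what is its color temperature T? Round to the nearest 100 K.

10800 K

(t − 60)^(-0.1332) = 197/329.7 = 0.59751.
t − 60 = 0.59751^(1/-0.1332) = 0.59751^(-7.508) = 47.761, so t = 107.761.
T = 100·t = 10776 K → 10800 K to the nearest 100 K.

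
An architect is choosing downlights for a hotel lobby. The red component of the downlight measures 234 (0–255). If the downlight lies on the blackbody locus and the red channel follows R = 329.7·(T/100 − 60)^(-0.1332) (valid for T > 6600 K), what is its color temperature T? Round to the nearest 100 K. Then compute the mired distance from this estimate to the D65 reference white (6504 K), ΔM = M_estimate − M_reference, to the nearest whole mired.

-17 mireds

(t − 60)^(-0.1332) = 234/329.7 = 0.70974.
t − 60 = 0.70974^(1/-0.1332) = 0.70974^(-7.508) = 13.119, so t = 73.119.
T = 100·t = 7312 K → 7300 K to the nearest 100 K.
M_estimate = 10⁶/7300 = 136.99; M_reference = 10⁶/6504 = 153.75.
ΔM = 136.99 − 153.75 = -16.77 → -17 mireds.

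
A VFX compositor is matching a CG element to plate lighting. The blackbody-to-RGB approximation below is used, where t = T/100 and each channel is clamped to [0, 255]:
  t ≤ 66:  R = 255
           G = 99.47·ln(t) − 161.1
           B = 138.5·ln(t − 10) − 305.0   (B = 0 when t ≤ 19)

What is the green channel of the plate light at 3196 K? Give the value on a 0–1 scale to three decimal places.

t = 3196/100 = 31.96; the t ≤ 66 branch applies.
G = 99.47·ln 31.96 − 161.1 = 99.47·3.4645 − 161.1 = 183.512.
On a 0–1 scale: 183.512/255 = 0.7197 → 0.720.

0.720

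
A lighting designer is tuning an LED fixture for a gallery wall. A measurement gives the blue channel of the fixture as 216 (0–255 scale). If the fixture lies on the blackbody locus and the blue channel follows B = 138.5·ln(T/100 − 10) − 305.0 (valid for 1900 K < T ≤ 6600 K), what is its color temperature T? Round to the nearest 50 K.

5300 K

ln(t − 10) = (216 + 305.0) / 138.5 = 3.7617.
t − 10 = e^3.7617 = 43.023, so t = 53.023.
T = 100·t = 5302 K → 5300 K to the nearest 50 K.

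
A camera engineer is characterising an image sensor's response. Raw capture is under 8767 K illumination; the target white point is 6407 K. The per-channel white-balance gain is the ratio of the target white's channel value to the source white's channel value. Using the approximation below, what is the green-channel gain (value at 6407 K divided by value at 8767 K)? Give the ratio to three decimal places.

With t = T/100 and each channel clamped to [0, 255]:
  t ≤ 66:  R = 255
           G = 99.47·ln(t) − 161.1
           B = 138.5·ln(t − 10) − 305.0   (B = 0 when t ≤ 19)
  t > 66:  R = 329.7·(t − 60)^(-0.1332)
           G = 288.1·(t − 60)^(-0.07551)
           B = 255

At 8767 K (t = 87.67):
  G = 288.1·(87.67 − 60)^(-0.07551) = 288.1·27.67^(-0.07551) = 288.1·0.77824 = 224.211.
At 6407 K (t = 64.07):
  G = 99.47·ln 64.07 − 161.1 = 99.47·4.1600 − 161.1 = 252.693.
Gain = 252.693 / 224.211 = 1.1270 → 1.127.

1.127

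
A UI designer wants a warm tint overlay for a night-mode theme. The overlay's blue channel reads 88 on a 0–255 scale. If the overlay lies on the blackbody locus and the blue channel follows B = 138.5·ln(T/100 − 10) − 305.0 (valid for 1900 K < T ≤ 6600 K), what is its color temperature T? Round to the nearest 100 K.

2700 K

ln(t − 10) = (88 + 305.0) / 138.5 = 2.8375.
t − 10 = e^2.8375 = 17.074, so t = 27.074.
T = 100·t = 2707 K → 2700 K to the nearest 100 K.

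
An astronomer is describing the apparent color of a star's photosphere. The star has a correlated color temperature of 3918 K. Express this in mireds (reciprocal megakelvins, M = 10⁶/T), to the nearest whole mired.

255 mireds

M = 10⁶ / 3918 = 255.232 → 255 mireds.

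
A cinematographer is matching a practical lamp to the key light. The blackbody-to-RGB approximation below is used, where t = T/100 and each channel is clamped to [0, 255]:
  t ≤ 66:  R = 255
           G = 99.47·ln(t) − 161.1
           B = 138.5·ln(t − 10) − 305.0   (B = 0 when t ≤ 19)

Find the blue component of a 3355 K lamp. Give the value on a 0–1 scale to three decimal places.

t = 3355/100 = 33.55; the t ≤ 66 branch applies.
B = 138.5·ln(33.55 − 10) − 305.0 = 138.5·ln 23.55 − 305.0 = 138.5·3.1591 − 305.0 = 132.539.
On a 0–1 scale: 132.539/255 = 0.5198 → 0.520.

0.520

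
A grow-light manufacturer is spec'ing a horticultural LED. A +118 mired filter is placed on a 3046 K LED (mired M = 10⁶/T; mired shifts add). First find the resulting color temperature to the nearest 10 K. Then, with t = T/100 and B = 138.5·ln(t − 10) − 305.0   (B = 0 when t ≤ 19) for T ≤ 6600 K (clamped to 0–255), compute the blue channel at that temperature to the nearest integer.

M_in = 10⁶/3046 = 328.30; M_out = 328.30 + (+118) = 446.30.
T_out = 10⁶/446.30 = 2240.6 K → 2240 K; t = 22.4.
B = 138.5·ln(22.4 − 10) − 305.0 = 138.5·ln 12.4 − 305.0 = 138.5·2.5177 − 305.0 = 43.701.
Rounded: 44.

44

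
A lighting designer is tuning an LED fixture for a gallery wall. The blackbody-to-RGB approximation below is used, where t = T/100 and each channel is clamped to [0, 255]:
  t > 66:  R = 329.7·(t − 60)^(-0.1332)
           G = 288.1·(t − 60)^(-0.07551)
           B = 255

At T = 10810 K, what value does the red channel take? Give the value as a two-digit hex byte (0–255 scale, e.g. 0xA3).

0xC5

t = 10810/100 = 108.1; the t > 66 branch applies.
R = 329.7·(108.1 − 60)^(-0.1332) = 329.7·48.1^(-0.1332) = 329.7·0.59695 = 196.815.
Rounded: 197; in hex, 0xC5.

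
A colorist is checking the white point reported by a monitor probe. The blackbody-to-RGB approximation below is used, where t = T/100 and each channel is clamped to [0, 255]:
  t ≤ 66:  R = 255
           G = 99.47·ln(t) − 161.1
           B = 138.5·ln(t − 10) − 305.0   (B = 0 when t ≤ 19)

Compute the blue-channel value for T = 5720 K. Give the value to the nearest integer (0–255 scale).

229

t = 5720/100 = 57.2; the t ≤ 66 branch applies.
B = 138.5·ln(57.2 − 10) − 305.0 = 138.5·ln 47.2 − 305.0 = 138.5·3.8544 − 305.0 = 228.834.
Rounded: 229.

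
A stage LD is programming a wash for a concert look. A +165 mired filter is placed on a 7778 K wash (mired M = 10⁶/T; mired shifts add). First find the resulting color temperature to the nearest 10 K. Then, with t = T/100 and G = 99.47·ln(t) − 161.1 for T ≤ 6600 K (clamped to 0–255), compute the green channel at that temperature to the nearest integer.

190

M_in = 10⁶/7778 = 128.57; M_out = 128.57 + (+165) = 293.57.
T_out = 10⁶/293.57 = 3406.4 K → 3410 K; t = 34.1.
G = 99.47·ln 34.1 − 161.1 = 99.47·3.5293 − 161.1 = 189.959.
Rounded: 190.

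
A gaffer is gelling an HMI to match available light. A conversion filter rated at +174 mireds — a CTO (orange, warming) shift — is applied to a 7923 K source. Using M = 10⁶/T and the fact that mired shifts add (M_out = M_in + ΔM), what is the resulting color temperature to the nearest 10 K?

3330 K

M_in = 10⁶/7923 = 126.21 mireds.
M_out = 126.21 + (+174) = 300.21 mireds.
T_out = 10⁶/300.21 = 3330.9 K → 3330 K.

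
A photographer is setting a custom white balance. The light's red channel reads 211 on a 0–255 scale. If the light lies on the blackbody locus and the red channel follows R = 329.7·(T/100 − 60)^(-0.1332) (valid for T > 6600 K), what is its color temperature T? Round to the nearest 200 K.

8800 K

(t − 60)^(-0.1332) = 211/329.7 = 0.63998.
t − 60 = 0.63998^(1/-0.1332) = 0.63998^(-7.508) = 28.525, so t = 88.525.
T = 100·t = 8853 K → 8800 K to the nearest 200 K.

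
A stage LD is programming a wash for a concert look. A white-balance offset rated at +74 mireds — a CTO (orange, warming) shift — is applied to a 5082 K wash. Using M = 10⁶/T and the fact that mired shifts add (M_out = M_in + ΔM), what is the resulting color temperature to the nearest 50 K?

3700 K

M_in = 10⁶/5082 = 196.77 mireds.
M_out = 196.77 + (+74) = 270.77 mireds.
T_out = 10⁶/270.77 = 3693.1 K → 3700 K.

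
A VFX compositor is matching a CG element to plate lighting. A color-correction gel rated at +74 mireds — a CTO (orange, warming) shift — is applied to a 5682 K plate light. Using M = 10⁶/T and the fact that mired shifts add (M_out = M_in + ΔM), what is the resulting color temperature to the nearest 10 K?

M_in = 10⁶/5682 = 175.99 mireds.
M_out = 175.99 + (+74) = 249.99 mireds.
T_out = 10⁶/249.99 = 4000.1 K → 4000 K.

4000 K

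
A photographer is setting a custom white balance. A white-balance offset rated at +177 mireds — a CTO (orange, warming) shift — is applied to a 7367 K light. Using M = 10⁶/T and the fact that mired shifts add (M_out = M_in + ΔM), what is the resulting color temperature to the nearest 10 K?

M_in = 10⁶/7367 = 135.74 mireds.
M_out = 135.74 + (+177) = 312.74 mireds.
T_out = 10⁶/312.74 = 3197.5 K → 3200 K.

3200 K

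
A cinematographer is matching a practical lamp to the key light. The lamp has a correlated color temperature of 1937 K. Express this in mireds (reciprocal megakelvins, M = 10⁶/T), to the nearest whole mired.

516 mireds

M = 10⁶ / 1937 = 516.262 → 516 mireds.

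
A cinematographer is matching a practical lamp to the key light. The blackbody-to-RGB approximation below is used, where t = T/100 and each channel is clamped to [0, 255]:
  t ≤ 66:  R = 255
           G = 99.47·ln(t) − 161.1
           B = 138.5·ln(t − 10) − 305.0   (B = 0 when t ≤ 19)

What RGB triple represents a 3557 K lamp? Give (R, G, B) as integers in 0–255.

t = 3557/100 = 35.57; the t ≤ 66 branch applies.
R = 255 by definition for t ≤ 66.
G = 99.47·ln 35.57 − 161.1 = 99.47·3.5715 − 161.1 = 194.157.
B = 138.5·ln(35.57 − 10) − 305.0 = 138.5·ln 25.57 − 305.0 = 138.5·3.2414 − 305.0 = 143.937.
Rounded: (255, 194, 144).

(255, 194, 144)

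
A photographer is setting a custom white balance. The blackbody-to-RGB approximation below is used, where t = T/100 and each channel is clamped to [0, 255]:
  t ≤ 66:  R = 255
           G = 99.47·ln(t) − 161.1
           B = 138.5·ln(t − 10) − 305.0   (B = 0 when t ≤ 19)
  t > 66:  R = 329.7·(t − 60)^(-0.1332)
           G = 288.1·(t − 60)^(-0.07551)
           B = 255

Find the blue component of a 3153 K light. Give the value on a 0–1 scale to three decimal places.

0.471

t = 3153/100 = 31.53; the t ≤ 66 branch applies.
B = 138.5·ln(31.53 − 10) − 305.0 = 138.5·ln 21.53 − 305.0 = 138.5·3.0694 − 305.0 = 120.118.
On a 0–1 scale: 120.118/255 = 0.4711 → 0.471.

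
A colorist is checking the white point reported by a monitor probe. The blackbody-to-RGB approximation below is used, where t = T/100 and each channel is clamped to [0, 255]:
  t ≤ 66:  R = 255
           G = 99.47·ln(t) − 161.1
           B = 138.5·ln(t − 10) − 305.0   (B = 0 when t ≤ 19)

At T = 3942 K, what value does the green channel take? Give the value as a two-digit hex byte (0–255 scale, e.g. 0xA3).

0xCC

t = 3942/100 = 39.42; the t ≤ 66 branch applies.
G = 99.47·ln 39.42 − 161.1 = 99.47·3.6743 − 161.1 = 204.380.
Rounded: 204; in hex, 0xCC.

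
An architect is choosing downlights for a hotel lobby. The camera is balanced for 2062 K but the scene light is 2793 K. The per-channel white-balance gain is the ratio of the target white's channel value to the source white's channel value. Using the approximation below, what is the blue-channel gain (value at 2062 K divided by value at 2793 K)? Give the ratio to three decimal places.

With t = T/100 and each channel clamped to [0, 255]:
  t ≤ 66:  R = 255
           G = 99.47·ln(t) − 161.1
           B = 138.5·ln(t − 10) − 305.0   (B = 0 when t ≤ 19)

0.235

At 2793 K (t = 27.93):
  B = 138.5·ln(27.93 − 10) − 305.0 = 138.5·ln 17.93 − 305.0 = 138.5·2.8865 − 305.0 = 94.777.
At 2062 K (t = 20.62):
  B = 138.5·ln(20.62 − 10) − 305.0 = 138.5·ln 10.62 − 305.0 = 138.5·2.3627 − 305.0 = 22.239.
Gain = 22.239 / 94.777 = 0.2346 → 0.235.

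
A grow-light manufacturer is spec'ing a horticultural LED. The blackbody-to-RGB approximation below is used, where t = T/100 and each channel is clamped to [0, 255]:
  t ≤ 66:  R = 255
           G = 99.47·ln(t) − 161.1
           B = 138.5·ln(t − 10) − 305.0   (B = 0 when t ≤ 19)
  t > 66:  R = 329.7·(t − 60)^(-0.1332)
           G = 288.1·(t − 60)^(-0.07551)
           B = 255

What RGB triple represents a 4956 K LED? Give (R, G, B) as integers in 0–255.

t = 4956/100 = 49.56; the t ≤ 66 branch applies.
R = 255 by definition for t ≤ 66.
G = 99.47·ln 49.56 − 161.1 = 99.47·3.9032 − 161.1 = 227.150.
B = 138.5·ln(49.56 − 10) − 305.0 = 138.5·ln 39.56 − 305.0 = 138.5·3.6778 − 305.0 = 204.378.
Rounded: (255, 227, 204).

(255, 227, 204)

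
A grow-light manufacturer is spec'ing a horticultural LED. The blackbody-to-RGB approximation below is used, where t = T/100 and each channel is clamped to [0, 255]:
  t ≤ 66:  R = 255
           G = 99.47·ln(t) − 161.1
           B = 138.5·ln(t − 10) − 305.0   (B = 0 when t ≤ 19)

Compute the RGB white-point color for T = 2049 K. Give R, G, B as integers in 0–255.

t = 2049/100 = 20.49; the t ≤ 66 branch applies.
R = 255 by definition for t ≤ 66.
G = 99.47·ln 20.49 − 161.1 = 99.47·3.0199 − 161.1 = 139.293.
B = 138.5·ln(20.49 − 10) − 305.0 = 138.5·ln 10.49 − 305.0 = 138.5·2.3504 − 305.0 = 20.534.
Rounded: (255, 139, 21).

R=255, G=139, B=21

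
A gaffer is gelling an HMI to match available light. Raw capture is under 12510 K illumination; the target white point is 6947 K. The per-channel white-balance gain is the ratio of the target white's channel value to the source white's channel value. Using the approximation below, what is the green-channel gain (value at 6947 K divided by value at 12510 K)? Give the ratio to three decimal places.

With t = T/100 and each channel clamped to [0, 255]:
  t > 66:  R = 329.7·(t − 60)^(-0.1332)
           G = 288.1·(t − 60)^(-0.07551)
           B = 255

At 12510 K (t = 125.1):
  G = 288.1·(125.1 − 60)^(-0.07551) = 288.1·65.1^(-0.07551) = 288.1·0.72955 = 210.184.
At 6947 K (t = 69.47):
  G = 288.1·(69.47 − 60)^(-0.07551) = 288.1·9.47^(-0.07551) = 288.1·0.84387 = 243.119.
Gain = 243.119 / 210.184 = 1.1567 → 1.157.

1.157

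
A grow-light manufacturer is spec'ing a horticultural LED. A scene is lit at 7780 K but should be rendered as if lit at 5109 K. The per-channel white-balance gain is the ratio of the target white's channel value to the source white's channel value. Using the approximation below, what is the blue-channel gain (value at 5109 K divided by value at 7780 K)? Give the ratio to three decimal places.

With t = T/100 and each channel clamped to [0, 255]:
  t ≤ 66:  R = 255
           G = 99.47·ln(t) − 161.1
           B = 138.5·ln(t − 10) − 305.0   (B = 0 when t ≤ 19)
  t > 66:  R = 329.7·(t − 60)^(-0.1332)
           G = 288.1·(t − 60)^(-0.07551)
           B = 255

0.822

At 7780 K (t = 77.8):
  B = 255 by definition for t > 66.
At 5109 K (t = 51.09):
  B = 138.5·ln(51.09 − 10) − 305.0 = 138.5·ln 41.09 − 305.0 = 138.5·3.7158 − 305.0 = 209.633.
Gain = 209.633 / 255.000 = 0.8221 → 0.822.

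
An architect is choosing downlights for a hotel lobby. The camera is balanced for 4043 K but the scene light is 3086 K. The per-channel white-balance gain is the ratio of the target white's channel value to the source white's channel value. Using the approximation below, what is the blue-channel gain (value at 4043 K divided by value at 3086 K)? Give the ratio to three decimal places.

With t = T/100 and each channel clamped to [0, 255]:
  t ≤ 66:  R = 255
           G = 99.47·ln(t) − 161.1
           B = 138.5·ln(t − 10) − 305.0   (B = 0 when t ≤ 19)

1.452

At 3086 K (t = 30.86):
  B = 138.5·ln(30.86 − 10) − 305.0 = 138.5·ln 20.86 − 305.0 = 138.5·3.0378 − 305.0 = 115.740.
At 4043 K (t = 40.43):
  B = 138.5·ln(40.43 − 10) − 305.0 = 138.5·ln 30.43 − 305.0 = 138.5·3.4154 − 305.0 = 168.037.
Gain = 168.037 / 115.740 = 1.4518 → 1.452.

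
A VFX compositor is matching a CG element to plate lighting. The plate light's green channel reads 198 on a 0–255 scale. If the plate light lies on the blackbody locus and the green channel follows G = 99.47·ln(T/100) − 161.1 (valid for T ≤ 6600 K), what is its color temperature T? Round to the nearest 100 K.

3700 K

ln t = (198 + 161.1) / 99.47 = 3.6101.
t = e^3.6101 = 36.971.
T = 100·t = 3697 K → 3700 K to the nearest 100 K.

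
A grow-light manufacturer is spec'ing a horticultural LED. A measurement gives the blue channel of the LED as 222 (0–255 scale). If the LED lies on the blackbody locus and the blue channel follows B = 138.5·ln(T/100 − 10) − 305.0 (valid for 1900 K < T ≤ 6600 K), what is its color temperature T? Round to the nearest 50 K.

ln(t − 10) = (222 + 305.0) / 138.5 = 3.8051.
t − 10 = e^3.8051 = 44.928, so t = 54.928.
T = 100·t = 5493 K → 5500 K to the nearest 50 K.

5500 K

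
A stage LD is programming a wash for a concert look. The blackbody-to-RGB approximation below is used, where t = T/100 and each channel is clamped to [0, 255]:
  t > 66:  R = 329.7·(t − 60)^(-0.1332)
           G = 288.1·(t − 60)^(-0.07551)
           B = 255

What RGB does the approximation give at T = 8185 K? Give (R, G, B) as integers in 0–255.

(219, 228, 255)

t = 8185/100 = 81.85; the t > 66 branch applies.
R = 329.7·(81.85 − 60)^(-0.1332) = 329.7·21.85^(-0.1332) = 329.7·0.66311 = 218.627.
G = 288.1·(81.85 − 60)^(-0.07551) = 288.1·21.85^(-0.07551) = 288.1·0.79224 = 228.245.
B = 255 by definition for t > 66.
Rounded: (219, 228, 255).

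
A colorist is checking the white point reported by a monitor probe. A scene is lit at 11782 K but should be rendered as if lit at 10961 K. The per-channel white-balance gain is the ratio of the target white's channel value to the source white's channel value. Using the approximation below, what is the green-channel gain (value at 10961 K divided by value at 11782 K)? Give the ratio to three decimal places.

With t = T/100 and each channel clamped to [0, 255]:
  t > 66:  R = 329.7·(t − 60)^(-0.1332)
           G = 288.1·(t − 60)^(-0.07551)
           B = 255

At 11782 K (t = 117.82):
  G = 288.1·(117.82 − 60)^(-0.07551) = 288.1·57.82^(-0.07551) = 288.1·0.73611 = 212.075.
At 10961 K (t = 109.61):
  G = 288.1·(109.61 − 60)^(-0.07551) = 288.1·49.61^(-0.07551) = 288.1·0.74468 = 214.541.
Gain = 214.541 / 212.075 = 1.0116 → 1.012.

1.012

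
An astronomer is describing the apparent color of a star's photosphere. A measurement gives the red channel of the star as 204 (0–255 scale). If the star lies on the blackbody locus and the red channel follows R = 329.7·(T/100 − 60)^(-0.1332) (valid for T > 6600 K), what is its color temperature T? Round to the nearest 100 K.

9700 K

(t − 60)^(-0.1332) = 204/329.7 = 0.61874.
t − 60 = 0.61874^(1/-0.1332) = 0.61874^(-7.508) = 36.748, so t = 96.748.
T = 100·t = 9675 K → 9700 K to the nearest 100 K.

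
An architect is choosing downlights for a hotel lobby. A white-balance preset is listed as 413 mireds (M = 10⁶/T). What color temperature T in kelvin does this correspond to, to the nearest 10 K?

T = 10⁶ / 413 = 2421.31 K → 2420 K.

2420 K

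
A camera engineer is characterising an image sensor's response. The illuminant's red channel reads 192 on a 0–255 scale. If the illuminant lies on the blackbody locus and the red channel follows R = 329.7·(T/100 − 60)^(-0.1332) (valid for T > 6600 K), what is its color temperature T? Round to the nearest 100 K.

11800 K

(t − 60)^(-0.1332) = 192/329.7 = 0.58235.
t − 60 = 0.58235^(1/-0.1332) = 0.58235^(-7.508) = 57.929, so t = 117.929.
T = 100·t = 11793 K → 11800 K to the nearest 100 K.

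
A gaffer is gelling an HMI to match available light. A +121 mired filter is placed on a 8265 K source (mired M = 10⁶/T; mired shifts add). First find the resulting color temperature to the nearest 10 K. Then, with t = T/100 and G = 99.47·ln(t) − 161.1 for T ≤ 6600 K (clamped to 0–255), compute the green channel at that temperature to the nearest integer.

M_in = 10⁶/8265 = 120.99; M_out = 120.99 + (+121) = 241.99.
T_out = 10⁶/241.99 = 4132.4 K → 4130 K; t = 41.3.
G = 99.47·ln 41.3 − 161.1 = 99.47·3.7209 − 161.1 = 209.014.
Rounded: 209.

209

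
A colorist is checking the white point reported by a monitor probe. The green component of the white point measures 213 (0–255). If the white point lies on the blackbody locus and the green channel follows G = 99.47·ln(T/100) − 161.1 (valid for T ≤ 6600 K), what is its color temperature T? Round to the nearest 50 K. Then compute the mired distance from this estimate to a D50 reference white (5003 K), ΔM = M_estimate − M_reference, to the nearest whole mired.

+33 mireds

ln t = (213 + 161.1) / 99.47 = 3.7609.
t = e^3.7609 = 42.989.
T = 100·t = 4299 K → 4300 K to the nearest 50 K.
M_estimate = 10⁶/4300 = 232.56; M_reference = 10⁶/5003 = 199.88.
ΔM = 232.56 − 199.88 = 32.68 → +33 mireds.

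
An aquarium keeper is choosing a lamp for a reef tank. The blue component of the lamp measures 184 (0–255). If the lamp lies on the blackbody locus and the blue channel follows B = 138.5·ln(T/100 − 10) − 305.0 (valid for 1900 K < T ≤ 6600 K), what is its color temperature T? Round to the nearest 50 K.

ln(t − 10) = (184 + 305.0) / 138.5 = 3.5307.
t − 10 = e^3.5307 = 34.147, so t = 44.147.
T = 100·t = 4415 K → 4400 K to the nearest 50 K.

4400 K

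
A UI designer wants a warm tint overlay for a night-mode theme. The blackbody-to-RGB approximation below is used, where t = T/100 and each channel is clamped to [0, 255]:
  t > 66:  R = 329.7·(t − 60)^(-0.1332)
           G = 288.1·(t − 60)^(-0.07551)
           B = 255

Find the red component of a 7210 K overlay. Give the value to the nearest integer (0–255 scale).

237

t = 7210/100 = 72.1; the t > 66 branch applies.
R = 329.7·(72.1 − 60)^(-0.1332) = 329.7·12.1^(-0.1332) = 329.7·0.71742 = 236.533.
Rounded: 237.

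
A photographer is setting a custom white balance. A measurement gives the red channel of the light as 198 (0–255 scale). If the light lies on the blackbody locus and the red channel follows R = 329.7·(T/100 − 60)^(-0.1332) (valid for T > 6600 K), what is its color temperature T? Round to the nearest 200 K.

10600 K

(t − 60)^(-0.1332) = 198/329.7 = 0.60055.
t − 60 = 0.60055^(1/-0.1332) = 0.60055^(-7.508) = 45.980, so t = 105.980.
T = 100·t = 10598 K → 10600 K to the nearest 200 K.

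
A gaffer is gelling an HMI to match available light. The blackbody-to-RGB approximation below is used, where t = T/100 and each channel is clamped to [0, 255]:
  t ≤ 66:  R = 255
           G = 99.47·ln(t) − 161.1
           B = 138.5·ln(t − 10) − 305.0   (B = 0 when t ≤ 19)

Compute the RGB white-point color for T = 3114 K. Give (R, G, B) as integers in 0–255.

t = 3114/100 = 31.14; the t ≤ 66 branch applies.
R = 255 by definition for t ≤ 66.
G = 99.47·ln 31.14 − 161.1 = 99.47·3.4385 − 161.1 = 180.927.
B = 138.5·ln(31.14 − 10) − 305.0 = 138.5·ln 21.14 − 305.0 = 138.5·3.0512 − 305.0 = 117.587.
Rounded: (255, 181, 118).

(255, 181, 118)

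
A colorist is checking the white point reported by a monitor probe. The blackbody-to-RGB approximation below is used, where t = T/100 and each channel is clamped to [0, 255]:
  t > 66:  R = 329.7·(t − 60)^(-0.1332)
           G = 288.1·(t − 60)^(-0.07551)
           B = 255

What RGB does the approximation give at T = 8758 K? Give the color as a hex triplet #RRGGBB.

t = 8758/100 = 87.58; the t > 66 branch applies.
R = 329.7·(87.58 − 60)^(-0.1332) = 329.7·27.58^(-0.1332) = 329.7·0.64285 = 211.949.
G = 288.1·(87.58 − 60)^(-0.07551) = 288.1·27.58^(-0.07551) = 288.1·0.77843 = 224.266.
B = 255 by definition for t > 66.
Rounded: (212, 224, 255).
In hex: #D4E0FF.

#D4E0FF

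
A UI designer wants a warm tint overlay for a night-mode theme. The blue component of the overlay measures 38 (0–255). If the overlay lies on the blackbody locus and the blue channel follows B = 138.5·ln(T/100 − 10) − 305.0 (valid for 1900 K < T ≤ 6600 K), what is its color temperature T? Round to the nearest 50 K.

ln(t − 10) = (38 + 305.0) / 138.5 = 2.4765.
t − 10 = e^2.4765 = 11.900, so t = 21.900.
T = 100·t = 2190 K → 2200 K to the nearest 50 K.

2200 K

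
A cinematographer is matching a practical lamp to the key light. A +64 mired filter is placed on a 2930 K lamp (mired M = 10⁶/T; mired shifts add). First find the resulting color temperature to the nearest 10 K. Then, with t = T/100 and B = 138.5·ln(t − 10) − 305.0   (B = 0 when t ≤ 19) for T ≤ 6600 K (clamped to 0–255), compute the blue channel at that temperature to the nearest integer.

M_in = 10⁶/2930 = 341.30; M_out = 341.30 + (+64) = 405.30.
T_out = 10⁶/405.30 = 2467.3 K → 2470 K; t = 24.7.
B = 138.5·ln(24.7 − 10) − 305.0 = 138.5·ln 14.7 − 305.0 = 138.5·2.6878 − 305.0 = 67.267.
Rounded: 67.

67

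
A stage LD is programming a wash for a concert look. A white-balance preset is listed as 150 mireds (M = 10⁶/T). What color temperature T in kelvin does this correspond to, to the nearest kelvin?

6667 K

T = 10⁶ / 150 = 6666.67 K → 6667 K.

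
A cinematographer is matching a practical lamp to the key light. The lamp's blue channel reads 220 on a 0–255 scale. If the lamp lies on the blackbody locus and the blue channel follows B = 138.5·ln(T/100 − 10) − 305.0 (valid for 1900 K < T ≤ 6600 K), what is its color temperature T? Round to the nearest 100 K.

5400 K

ln(t − 10) = (220 + 305.0) / 138.5 = 3.7906.
t − 10 = e^3.7906 = 44.284, so t = 54.284.
T = 100·t = 5428 K → 5400 K to the nearest 100 K.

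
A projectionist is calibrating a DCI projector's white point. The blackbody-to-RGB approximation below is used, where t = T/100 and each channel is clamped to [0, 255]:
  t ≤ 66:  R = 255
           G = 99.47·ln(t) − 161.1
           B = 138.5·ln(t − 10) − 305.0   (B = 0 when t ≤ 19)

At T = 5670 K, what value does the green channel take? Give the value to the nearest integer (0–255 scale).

241

t = 5670/100 = 56.7; the t ≤ 66 branch applies.
G = 99.47·ln 56.7 − 161.1 = 99.47·4.0378 − 161.1 = 240.537.
Rounded: 241.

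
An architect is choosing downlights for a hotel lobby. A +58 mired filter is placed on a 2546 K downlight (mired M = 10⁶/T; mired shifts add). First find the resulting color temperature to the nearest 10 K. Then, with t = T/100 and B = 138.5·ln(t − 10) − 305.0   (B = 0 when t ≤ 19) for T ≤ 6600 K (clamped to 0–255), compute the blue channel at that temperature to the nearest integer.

41

M_in = 10⁶/2546 = 392.77; M_out = 392.77 + (+58) = 450.77.
T_out = 10⁶/450.77 = 2218.4 K → 2220 K; t = 22.2.
B = 138.5·ln(22.2 − 10) − 305.0 = 138.5·ln 12.2 − 305.0 = 138.5·2.5014 − 305.0 = 41.449.
Rounded: 41.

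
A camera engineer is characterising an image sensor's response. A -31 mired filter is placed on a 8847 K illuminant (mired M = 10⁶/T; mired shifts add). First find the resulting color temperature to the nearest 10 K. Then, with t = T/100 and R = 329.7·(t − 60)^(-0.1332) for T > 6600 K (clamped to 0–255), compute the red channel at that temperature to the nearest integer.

190

M_in = 10⁶/8847 = 113.03; M_out = 113.03 + (-31) = 82.03.
T_out = 10⁶/82.03 = 12190.3 K → 12190 K; t = 121.9.
R = 329.7·(121.9 − 60)^(-0.1332) = 329.7·61.9^(-0.1332) = 329.7·0.57723 = 190.312.
Rounded: 190.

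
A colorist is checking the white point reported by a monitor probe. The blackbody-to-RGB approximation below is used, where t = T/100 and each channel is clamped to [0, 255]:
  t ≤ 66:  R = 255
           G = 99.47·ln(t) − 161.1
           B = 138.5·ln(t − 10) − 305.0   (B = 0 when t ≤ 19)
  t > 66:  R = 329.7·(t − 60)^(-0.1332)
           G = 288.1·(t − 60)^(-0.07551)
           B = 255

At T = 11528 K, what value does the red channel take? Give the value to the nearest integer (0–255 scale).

193

t = 11528/100 = 115.28; the t > 66 branch applies.
R = 329.7·(115.28 − 60)^(-0.1332) = 329.7·55.28^(-0.1332) = 329.7·0.58599 = 193.201.
Rounded: 193.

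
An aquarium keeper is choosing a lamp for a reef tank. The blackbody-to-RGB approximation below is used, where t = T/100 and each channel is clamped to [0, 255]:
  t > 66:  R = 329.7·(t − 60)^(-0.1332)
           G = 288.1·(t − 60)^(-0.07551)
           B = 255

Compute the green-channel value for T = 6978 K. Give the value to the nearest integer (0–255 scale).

t = 6978/100 = 69.78; the t > 66 branch applies.
G = 288.1·(69.78 − 60)^(-0.07551) = 288.1·9.78^(-0.07551) = 288.1·0.84182 = 242.528.
Rounded: 243.

243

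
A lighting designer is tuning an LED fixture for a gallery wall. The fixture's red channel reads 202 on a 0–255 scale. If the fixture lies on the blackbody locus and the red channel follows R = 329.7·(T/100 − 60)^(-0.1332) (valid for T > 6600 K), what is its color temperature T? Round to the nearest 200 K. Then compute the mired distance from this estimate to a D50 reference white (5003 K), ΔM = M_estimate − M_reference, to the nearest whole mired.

-100 mireds

(t − 60)^(-0.1332) = 202/329.7 = 0.61268.
t − 60 = 0.61268^(1/-0.1332) = 0.61268^(-7.508) = 39.569, so t = 99.569.
T = 100·t = 9957 K → 10000 K to the nearest 200 K.
M_estimate = 10⁶/10000 = 100.00; M_reference = 10⁶/5003 = 199.88.
ΔM = 100.00 − 199.88 = -99.88 → -100 mireds.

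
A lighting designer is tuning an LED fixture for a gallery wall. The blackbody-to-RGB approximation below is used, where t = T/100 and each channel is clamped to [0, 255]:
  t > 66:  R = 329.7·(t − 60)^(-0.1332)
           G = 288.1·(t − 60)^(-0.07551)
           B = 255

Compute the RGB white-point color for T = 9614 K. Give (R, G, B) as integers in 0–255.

t = 9614/100 = 96.14; the t > 66 branch applies.
R = 329.7·(96.14 − 60)^(-0.1332) = 329.7·36.14^(-0.1332) = 329.7·0.62012 = 204.454.
G = 288.1·(96.14 − 60)^(-0.07551) = 288.1·36.14^(-0.07551) = 288.1·0.76270 = 219.735.
B = 255 by definition for t > 66.
Rounded: (204, 220, 255).

(204, 220, 255)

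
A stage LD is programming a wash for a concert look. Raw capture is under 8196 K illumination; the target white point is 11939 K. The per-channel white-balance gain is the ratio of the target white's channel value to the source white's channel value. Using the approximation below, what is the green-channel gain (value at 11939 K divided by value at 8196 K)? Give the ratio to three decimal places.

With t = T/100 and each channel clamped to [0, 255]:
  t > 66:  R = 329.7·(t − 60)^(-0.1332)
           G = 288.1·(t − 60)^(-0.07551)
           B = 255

At 8196 K (t = 81.96):
  G = 288.1·(81.96 − 60)^(-0.07551) = 288.1·21.96^(-0.07551) = 288.1·0.79194 = 228.158.
At 11939 K (t = 119.39):
  G = 288.1·(119.39 − 60)^(-0.07551) = 288.1·59.39^(-0.07551) = 288.1·0.73463 = 211.646.
Gain = 211.646 / 228.158 = 0.9276 → 0.928.

0.928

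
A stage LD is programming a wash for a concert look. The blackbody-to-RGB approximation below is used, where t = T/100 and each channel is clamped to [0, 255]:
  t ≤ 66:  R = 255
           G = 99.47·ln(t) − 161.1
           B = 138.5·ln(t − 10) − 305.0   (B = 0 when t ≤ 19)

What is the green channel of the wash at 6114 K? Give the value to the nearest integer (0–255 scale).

248

t = 6114/100 = 61.14; the t ≤ 66 branch applies.
G = 99.47·ln 61.14 − 161.1 = 99.47·4.1132 − 161.1 = 248.037.
Rounded: 248.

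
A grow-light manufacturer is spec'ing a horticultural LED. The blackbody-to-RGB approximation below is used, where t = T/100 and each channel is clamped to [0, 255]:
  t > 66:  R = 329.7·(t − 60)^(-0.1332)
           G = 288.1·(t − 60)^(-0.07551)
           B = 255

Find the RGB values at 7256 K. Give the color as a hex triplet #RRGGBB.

t = 7256/100 = 72.56; the t > 66 branch applies.
R = 329.7·(72.56 − 60)^(-0.1332) = 329.7·12.56^(-0.1332) = 329.7·0.71386 = 235.360.
G = 288.1·(72.56 − 60)^(-0.07551) = 288.1·12.56^(-0.07551) = 288.1·0.82607 = 237.990.
B = 255 by definition for t > 66.
Rounded: (235, 238, 255).
In hex: #EBEEFF.

#EBEEFF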